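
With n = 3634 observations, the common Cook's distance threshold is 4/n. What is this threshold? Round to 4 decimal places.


Cook's distance cutoff = 4/n = 4/3634.
= 0.0011.

0.0011


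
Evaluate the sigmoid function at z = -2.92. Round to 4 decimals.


First, exp(2.9200) = 18.5413.
Then sigma(z) = 1/(1 + 18.5413) = 0.0512.

0.0512


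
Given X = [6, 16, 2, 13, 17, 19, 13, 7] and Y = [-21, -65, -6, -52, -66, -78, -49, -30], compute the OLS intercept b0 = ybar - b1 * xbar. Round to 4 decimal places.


Compute b1 = -4.1236 from the OLS formula.
With xbar = 11.6250 and ybar = -45.8750, the intercept is:
b0 = -45.8750 - -4.1236 * 11.6250 = 2.0615.

2.0615


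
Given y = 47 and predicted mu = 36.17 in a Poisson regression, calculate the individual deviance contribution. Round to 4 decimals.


First: ln(47/36.17) = 0.261918.
Then: 47 * 0.261918 = 12.310146.
y - mu = 47 - 36.17 = 10.83.
D = 2(12.310146 - 10.83) = 2.960292, which rounds to 2.9603.

2.9603


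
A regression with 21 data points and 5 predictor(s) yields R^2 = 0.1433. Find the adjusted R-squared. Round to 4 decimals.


Plug in: Adj R^2 = 1 - (1 - 0.1433) * 20/15.
= 1 - 0.8567 * 20/15
= 1 - 17.1340 / 15
= 1 - 1.1423 = -0.1423.

-0.1423


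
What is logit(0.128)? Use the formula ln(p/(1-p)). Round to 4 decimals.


The odds are p/(1-p) = 0.128 / 0.872 = 0.1468.
logit(p) = ln(0.1468) = -1.9188.

-1.9188


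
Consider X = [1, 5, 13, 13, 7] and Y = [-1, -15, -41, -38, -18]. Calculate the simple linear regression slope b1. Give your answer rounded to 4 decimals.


First compute the means: xbar = 7.8000, ybar = -22.6000.
Then S_xx = sum((xi - xbar)^2) = 108.8000.
S_xy = sum((xi - xbar)(yi - ybar)) = -347.6000.
b1 = S_xy / S_xx = -347.6000 / 108.8000 = -3.1949.

-3.1949


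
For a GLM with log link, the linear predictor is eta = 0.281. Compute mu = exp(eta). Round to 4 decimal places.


mu = exp(eta) = exp(0.281).
= 1.3245.

1.3245


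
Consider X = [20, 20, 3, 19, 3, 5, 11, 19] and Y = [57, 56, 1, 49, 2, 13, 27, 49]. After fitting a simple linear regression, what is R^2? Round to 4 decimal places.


Fit the OLS line: b0 = -6.0367, b1 = 3.0229.
SSres = 41.2706.
SStot = 4025.5000.
R^2 = 1 - 41.2706/4025.5000 = 0.9897.

0.9897


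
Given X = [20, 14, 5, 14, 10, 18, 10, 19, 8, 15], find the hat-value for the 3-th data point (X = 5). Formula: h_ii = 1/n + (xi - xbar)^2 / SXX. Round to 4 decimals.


Compute xbar = 13.3000 with n = 10 observations.
SXX = 222.1000.
Leverage = 1/10 + (5 - 13.3000)^2/222.1000 = 0.4102.

0.4102


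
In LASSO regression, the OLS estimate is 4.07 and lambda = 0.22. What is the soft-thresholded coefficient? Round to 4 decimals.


Check: |4.07| = 4.07 vs lambda = 0.22.
Since |beta| > lambda, coefficient = sign(beta)*(|beta| - lambda) = 3.8500.
Soft-thresholded coefficient = 3.8500.

3.8500


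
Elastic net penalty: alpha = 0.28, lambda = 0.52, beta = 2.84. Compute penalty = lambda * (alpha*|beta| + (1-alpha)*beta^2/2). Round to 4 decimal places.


L1 component = 0.28 * |2.84| = 0.7952.
L2 component = 0.72 * 2.84^2 / 2 = 2.9036.
Penalty = 0.52 * (0.7952 + 2.9036) = 0.52 * 3.6988 = 1.9234.

1.9234


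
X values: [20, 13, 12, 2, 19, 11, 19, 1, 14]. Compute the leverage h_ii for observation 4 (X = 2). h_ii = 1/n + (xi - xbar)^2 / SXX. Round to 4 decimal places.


Mean of X: xbar = 12.3333.
SXX = 388.0000.
For X = 2: h = 1/9 + (2 - 12.3333)^2/388.0000 = 0.3863.

0.3863


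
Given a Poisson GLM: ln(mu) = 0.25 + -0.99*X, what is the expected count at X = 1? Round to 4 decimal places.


Linear predictor: eta = 0.25 + (-0.99)(1) = -0.7400.
Expected count: mu = exp(-0.7400) = 0.4771.

0.4771


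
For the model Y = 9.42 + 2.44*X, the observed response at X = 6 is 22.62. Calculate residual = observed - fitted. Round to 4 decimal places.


Predicted = 9.42 + 2.44 * 6 = 24.0600.
Residual = 22.62 - 24.0600 = -1.4400.

-1.4400


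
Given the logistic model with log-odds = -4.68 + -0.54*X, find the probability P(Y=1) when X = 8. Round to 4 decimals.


Linear predictor: z = -4.68 + -0.54 * 8 = -9.0000.
P = 1/(1 + exp(9.0000)) = 1/(1 + 8103.0839) = 0.0001.

0.0001


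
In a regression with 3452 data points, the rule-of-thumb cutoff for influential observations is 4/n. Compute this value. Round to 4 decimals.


Cook's distance cutoff = 4/n = 4/3452.
= 0.0012.

0.0012


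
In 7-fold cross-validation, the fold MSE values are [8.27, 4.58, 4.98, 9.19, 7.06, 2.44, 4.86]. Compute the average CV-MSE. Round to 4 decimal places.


Total MSE across folds = 41.3800.
CV-MSE = 41.3800/7 = 5.9114.

5.9114


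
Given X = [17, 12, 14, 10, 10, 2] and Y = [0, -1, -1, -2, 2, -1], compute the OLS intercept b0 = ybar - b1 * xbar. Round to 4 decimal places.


First find the slope: b1 = 0.0349.
Means: xbar = 10.8333, ybar = -0.5000.
b0 = ybar - b1 * xbar = -0.5000 - 0.0349 * 10.8333 = -0.8784.

-0.8784


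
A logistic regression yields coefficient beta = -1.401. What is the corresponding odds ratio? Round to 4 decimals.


exp(-1.401) = 0.2464.
So the odds ratio is 0.2464.

0.2464


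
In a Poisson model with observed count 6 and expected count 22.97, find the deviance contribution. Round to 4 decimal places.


First: ln(6/22.97) = -1.342430.
Then: 6 * -1.342430 = -8.054580.
y - mu = 6 - 22.97 = -16.97.
D = 2(-8.054580 - -16.97) = 17.830840, which rounds to 17.8308.

17.8308


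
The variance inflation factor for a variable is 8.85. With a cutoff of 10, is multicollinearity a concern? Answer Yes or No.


Compare VIF = 8.85 to the threshold of 10.
8.85 < 10, so the answer is No.

No


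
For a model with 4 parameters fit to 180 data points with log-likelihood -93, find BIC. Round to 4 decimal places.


Compute k*ln(n) = 4*ln(180) = 4*5.192957 = 20.771828.
Then -2*loglik = 186.
BIC = 20.771828 + 186 = 206.771828, which rounds to 206.7718.

206.7718


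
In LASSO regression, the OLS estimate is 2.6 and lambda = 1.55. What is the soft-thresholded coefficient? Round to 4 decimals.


Absolute value: |2.6| = 2.6.
Compare to lambda = 1.55.
Since |beta| > lambda, coefficient = sign(beta)*(|beta| - lambda) = 1.0500.

1.0500


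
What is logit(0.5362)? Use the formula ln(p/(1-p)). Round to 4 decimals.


1 - p = 0.4638.
p/(1-p) = 1.1561.
logit = ln(1.1561) = 0.1451.

0.1451


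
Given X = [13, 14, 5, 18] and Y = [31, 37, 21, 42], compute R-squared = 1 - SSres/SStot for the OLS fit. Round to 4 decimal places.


The fitted line is Y = 12.4551 + 1.6236*X.
SSres = 10.1404, SStot = 244.7500.
R^2 = 1 - SSres/SStot = 0.9586.

0.9586


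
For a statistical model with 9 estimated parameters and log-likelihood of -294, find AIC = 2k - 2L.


AIC = 2k - 2*loglik = 2(9) - 2(-294).
= 18 + 588 = 606.

606


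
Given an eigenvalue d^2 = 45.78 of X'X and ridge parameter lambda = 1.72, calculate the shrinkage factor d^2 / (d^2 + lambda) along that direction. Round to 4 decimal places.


Compute the denominator: 45.78 + 1.72 = 47.5000.
Shrinkage factor = 45.78 / 47.5000 = 0.9638.

0.9638


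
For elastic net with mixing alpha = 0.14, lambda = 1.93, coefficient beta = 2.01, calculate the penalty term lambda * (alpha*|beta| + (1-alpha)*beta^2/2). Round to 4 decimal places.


Compute:
L1 = 0.14 * 2.01 = 0.2814.
L2 = 0.86 * 2.01^2 / 2 = 1.7372.
Penalty = 1.93 * (0.2814 + 1.7372) = 3.8960.

3.8960


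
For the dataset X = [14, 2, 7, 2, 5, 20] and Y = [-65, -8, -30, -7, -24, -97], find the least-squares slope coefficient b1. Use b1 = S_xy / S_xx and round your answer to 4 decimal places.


Calculate xbar = 8.3333, ybar = -38.5000.
S_xx = 261.3333, S_xy = -1285.0000.
Using b1 = S_xy / S_xx = -1285.0000 / 261.3333, we get b1 = -4.9171.

-4.9171


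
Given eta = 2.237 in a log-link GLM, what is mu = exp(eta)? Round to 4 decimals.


Apply the inverse link:
mu = e^2.237 = 9.3652.

9.3652


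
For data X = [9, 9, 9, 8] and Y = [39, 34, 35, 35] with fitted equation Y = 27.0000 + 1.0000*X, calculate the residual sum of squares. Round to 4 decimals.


Predicted values from Y = 27.0000 + 1.0000*X.
Residuals: [3.0000, -2.0000, -1.0000, 0.0000].
SSres = 14.0000.

14.0000


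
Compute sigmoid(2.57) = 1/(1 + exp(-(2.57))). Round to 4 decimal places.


First, exp(-2.5700) = 0.0765.
Then sigma(z) = 1/(1 + 0.0765) = 0.9289.

0.9289


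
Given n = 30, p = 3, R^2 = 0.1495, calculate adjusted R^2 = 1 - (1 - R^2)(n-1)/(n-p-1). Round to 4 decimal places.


Using the formula:
(1 - 0.1495) = 0.8505.
Multiply by 29/26: 0.8505 * 29 = 24.6645, then 24.6645 / 26 = 0.9486.
Adj R^2 = 1 - 0.9486 = 0.0514.

0.0514


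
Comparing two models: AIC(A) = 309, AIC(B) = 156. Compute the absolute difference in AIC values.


|AIC_A - AIC_B| = |309 - 156| = 153.
Model B is preferred (lower AIC).

153


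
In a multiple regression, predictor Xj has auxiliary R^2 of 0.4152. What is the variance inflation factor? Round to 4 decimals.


VIF = 1 / (1 - 0.4152).
= 1 / 0.5848 = 1.7100.

1.7100


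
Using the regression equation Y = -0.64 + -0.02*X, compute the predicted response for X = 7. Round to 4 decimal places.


Predicted value:
Y = -0.64 + (-0.02)(7) = -0.64 + -0.1400 = -0.7800.

-0.7800


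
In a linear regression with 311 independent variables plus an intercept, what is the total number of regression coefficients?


Each predictor gets one coefficient, plus one intercept.
Total parameters = 311 + 1 = 312.

312


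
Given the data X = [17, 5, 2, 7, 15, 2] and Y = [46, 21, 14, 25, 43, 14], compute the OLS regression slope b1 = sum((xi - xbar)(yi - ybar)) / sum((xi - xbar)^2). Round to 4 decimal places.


The sample means are xbar = 8.0000 and ybar = 27.1667.
Compute S_xx = 212.0000 and S_xy = 459.0000.
Slope b1 = S_xy / S_xx = 459.0000 / 212.0000 = 2.1651.

2.1651


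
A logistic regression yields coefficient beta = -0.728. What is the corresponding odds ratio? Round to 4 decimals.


The odds ratio is computed as:
OR = e^(-0.728) = 0.4829.

0.4829


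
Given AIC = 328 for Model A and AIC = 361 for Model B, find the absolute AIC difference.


Compute |328 - 361| = 33.
Model A has the smaller AIC.

33


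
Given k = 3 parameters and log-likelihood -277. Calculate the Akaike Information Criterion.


Compute:
2k = 2*3 = 6.
-2*loglik = -2*(-277) = 554.
AIC = 6 + 554 = 560.

560


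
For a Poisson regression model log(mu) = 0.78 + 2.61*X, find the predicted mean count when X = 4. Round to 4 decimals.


eta = 0.78 + 2.61 * 4 = 11.2200.
mu = exp(11.2200) = 74607.7748.

74607.7748


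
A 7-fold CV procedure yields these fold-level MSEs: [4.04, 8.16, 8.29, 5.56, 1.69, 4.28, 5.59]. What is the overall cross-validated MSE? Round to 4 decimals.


Add all fold MSEs: 37.6100.
Divide by k = 7: 37.6100/7 = 5.3729.

5.3729


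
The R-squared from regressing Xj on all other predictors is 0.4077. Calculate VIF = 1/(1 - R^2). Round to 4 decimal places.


VIF = 1 / (1 - 0.4077).
= 1 / 0.5923 = 1.6883.

1.6883


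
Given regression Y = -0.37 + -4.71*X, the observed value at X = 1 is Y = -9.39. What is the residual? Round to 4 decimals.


Predicted = -0.37 + -4.71 * 1 = -5.0800.
Residual = -9.39 - -5.0800 = -4.3100.

-4.3100


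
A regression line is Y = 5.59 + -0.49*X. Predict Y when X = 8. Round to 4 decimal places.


Substitute X = 8 into the equation:
Y = 5.59 + -0.49 * 8 = 5.59 + -3.9200 = 1.6700.

1.6700


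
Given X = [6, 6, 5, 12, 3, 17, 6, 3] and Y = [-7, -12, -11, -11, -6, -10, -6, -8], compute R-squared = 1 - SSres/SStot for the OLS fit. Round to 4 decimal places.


Fit the OLS line: b0 = -7.3563, b1 = -0.2095.
SSres = 33.7003.
SStot = 40.8750.
R^2 = 1 - 33.7003/40.8750 = 0.1755.

0.1755


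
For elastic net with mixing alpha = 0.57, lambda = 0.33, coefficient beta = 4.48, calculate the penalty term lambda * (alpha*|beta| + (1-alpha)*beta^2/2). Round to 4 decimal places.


alpha * |beta| = 0.57 * 4.48 = 2.5536.
(1-alpha) * beta^2/2 = 0.43 * 20.0704/2 = 4.3151.
Total = 0.33 * (2.5536 + 4.3151) = 2.2667.

2.2667


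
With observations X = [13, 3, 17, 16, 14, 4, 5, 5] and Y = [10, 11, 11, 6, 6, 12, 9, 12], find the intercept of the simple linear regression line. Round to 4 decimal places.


The slope is b1 = -0.2383.
Sample means are xbar = 9.6250 and ybar = 9.6250.
Intercept: b0 = 9.6250 - (-0.2383)(9.6250) = 11.9190.

11.9190


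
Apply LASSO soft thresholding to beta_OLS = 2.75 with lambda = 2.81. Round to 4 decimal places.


Absolute value: |2.75| = 2.75.
Compare to lambda = 2.81.
Since |beta| <= lambda, the coefficient is set to 0.

0.0000


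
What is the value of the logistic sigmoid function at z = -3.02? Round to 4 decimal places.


exp(3.0200) = 20.4913.
1 + exp(-z) = 21.4913.
sigmoid = 1/21.4913 = 0.0465.

0.0465


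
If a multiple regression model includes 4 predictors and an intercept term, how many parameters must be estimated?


Each predictor gets one coefficient, plus one intercept.
Total parameters = 4 + 1 = 5.

5


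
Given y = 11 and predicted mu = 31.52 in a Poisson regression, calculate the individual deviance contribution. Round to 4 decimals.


First: ln(11/31.52) = -1.052727.
Then: 11 * -1.052727 = -11.579997.
y - mu = 11 - 31.52 = -20.52.
D = 2(-11.579997 - -20.52) = 17.880006, which rounds to 17.8800.

17.8800


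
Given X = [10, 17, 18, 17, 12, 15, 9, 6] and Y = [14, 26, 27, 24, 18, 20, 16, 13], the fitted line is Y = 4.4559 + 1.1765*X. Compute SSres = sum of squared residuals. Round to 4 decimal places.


For each point, residual = actual - predicted.
Residuals: [-2.2209, 1.5436, 1.3671, -0.4564, -0.5739, -2.1034, 0.9556, 1.4851].
Sum of squared residuals = 17.2647.

17.2647


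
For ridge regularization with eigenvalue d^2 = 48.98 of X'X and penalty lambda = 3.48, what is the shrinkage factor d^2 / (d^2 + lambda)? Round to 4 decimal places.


d^2 + lambda = 48.98 + 3.48 = 52.4600.
Shrinkage factor = 48.98/52.4600 = 0.9337.

0.9337


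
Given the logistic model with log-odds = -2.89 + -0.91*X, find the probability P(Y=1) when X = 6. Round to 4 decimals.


z = -2.89 + -0.91 * 6 = -8.3500.
Sigmoid: P = 1 / (1 + exp(8.3500)) = 0.0002.

0.0002


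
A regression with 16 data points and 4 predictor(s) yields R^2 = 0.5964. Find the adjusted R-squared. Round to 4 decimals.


Adjusted R^2 = 1 - (1 - R^2) * (n-1)/(n-p-1).
(1 - R^2) = 0.4036.
(n-1)/(n-p-1) = 15/11.
(1 - R^2) * (n-1) = 0.4036 * 15 = 6.0540.
Divide by (n-p-1): 6.0540 / 11 = 0.5504.
Adj R^2 = 1 - 0.5504 = 0.4496.

0.4496


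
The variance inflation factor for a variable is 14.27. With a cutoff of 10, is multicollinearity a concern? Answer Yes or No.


Check: VIF = 14.27 vs threshold = 10.
Since 14.27 >= 10, the answer is Yes.

Yes


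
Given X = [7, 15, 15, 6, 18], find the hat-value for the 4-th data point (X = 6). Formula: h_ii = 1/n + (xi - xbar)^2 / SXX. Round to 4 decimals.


Compute xbar = 12.2000 with n = 5 observations.
SXX = 114.8000.
Leverage = 1/5 + (6 - 12.2000)^2/114.8000 = 0.5348.

0.5348


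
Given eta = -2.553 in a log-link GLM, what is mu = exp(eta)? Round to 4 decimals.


Apply the inverse link:
mu = e^-2.553 = 0.0778.

0.0778


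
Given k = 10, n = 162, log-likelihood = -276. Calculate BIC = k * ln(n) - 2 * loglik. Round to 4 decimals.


k * ln(n) = 10 * ln(162) = 10 * 5.087596 = 50.875960.
-2 * loglik = -2 * (-276) = 552.
BIC = 50.875960 + 552 = 602.875960, which rounds to 602.8760.

602.8760


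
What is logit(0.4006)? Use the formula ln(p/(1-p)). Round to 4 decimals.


1 - p = 0.5994.
p/(1-p) = 0.6683.
logit = ln(0.6683) = -0.4030.

-0.4030


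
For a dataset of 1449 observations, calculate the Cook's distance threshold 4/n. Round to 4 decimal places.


Using the rule of thumb:
Threshold = 4 / 1449 = 0.0028.

0.0028


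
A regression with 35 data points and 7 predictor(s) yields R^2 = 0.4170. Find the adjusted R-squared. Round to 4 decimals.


Adjusted R^2 = 1 - (1 - R^2) * (n-1)/(n-p-1).
(1 - R^2) = 0.5830.
(n-1)/(n-p-1) = 34/27.
(1 - R^2) * (n-1) = 0.5830 * 34 = 19.8220.
Divide by (n-p-1): 19.8220 / 27 = 0.7341.
Adj R^2 = 1 - 0.7341 = 0.2659.

0.2659


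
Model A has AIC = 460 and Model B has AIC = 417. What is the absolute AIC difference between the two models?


Absolute difference = |460 - 417| = 43.
The model with lower AIC (B) is preferred.

43


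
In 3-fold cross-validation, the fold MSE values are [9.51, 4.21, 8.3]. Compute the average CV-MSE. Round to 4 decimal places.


Sum of fold MSEs = 22.0200.
Average = 22.0200 / 3 = 7.3400.

7.3400


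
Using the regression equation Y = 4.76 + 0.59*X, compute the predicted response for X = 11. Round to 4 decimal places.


Predicted value:
Y = 4.76 + (0.59)(11) = 4.76 + 6.4900 = 11.2500.

11.2500


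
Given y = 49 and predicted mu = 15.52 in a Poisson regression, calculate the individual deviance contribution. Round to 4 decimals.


First: ln(49/15.52) = 1.149691.
Then: 49 * 1.149691 = 56.334859.
y - mu = 49 - 15.52 = 33.48.
D = 2(56.334859 - 33.48) = 45.709718, which rounds to 45.7097.

45.7097


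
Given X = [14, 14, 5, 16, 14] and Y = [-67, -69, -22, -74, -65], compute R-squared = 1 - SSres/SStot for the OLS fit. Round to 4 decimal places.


The fitted line is Y = 1.8910 + -4.8644*X.
SSres = 13.8165, SStot = 1793.2000.
R^2 = 1 - SSres/SStot = 0.9923.

0.9923


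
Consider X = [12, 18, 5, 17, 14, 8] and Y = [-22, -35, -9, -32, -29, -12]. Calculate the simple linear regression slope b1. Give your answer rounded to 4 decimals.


First compute the means: xbar = 12.3333, ybar = -23.1667.
Then S_xx = sum((xi - xbar)^2) = 129.3333.
S_xy = sum((xi - xbar)(yi - ybar)) = -270.6667.
b1 = S_xy / S_xx = -270.6667 / 129.3333 = -2.0928.

-2.0928


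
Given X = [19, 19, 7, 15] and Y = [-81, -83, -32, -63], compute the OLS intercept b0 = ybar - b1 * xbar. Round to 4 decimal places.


The slope is b1 = -4.1667.
Sample means are xbar = 15.0000 and ybar = -64.7500.
Intercept: b0 = -64.7500 - (-4.1667)(15.0000) = -2.2500.

-2.2500


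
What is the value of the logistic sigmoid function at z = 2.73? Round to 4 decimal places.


First, exp(-2.7300) = 0.0652.
Then sigma(z) = 1/(1 + 0.0652) = 0.9388.

0.9388


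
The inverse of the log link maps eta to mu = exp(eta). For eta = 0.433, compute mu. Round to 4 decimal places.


mu = exp(eta) = exp(0.433).
= 1.5419.

1.5419


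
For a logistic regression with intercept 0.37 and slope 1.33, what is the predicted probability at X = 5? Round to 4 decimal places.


Linear predictor: z = 0.37 + 1.33 * 5 = 7.0200.
P = 1/(1 + exp(-7.0200)) = 1/(1 + 0.0009) = 0.9991.

0.9991


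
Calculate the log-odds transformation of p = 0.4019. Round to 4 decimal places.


The odds are p/(1-p) = 0.4019 / 0.5981 = 0.6720.
logit(p) = ln(0.6720) = -0.3976.

-0.3976


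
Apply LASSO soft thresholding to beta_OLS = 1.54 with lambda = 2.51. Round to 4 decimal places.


Absolute value: |1.54| = 1.54.
Compare to lambda = 2.51.
Since |beta| <= lambda, the coefficient is set to 0.

0.0000


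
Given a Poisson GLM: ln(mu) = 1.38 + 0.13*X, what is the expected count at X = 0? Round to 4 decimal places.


eta = 1.38 + 0.13 * 0 = 1.3800.
mu = exp(1.3800) = 3.9749.

3.9749


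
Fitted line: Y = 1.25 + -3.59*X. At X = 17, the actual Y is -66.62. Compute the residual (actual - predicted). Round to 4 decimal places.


Fitted value at X = 17 is yhat = 1.25 + -3.59*17 = -59.7800.
Residual = -66.62 - -59.7800 = -6.8400.

-6.8400


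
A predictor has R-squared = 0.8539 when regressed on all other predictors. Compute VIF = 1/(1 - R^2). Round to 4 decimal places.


Denominator: 1 - 0.8539 = 0.1461.
VIF = 1 / 0.1461 = 6.8446.

6.8446


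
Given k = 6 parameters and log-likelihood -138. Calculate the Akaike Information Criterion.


Compute:
2k = 2*6 = 12.
-2*loglik = -2*(-138) = 276.
AIC = 12 + 276 = 288.

288


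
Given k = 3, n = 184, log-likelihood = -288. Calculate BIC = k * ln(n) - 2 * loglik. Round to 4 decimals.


k * ln(n) = 3 * ln(184) = 3 * 5.214936 = 15.644808.
-2 * loglik = -2 * (-288) = 576.
BIC = 15.644808 + 576 = 591.644808, which rounds to 591.6448.

591.6448


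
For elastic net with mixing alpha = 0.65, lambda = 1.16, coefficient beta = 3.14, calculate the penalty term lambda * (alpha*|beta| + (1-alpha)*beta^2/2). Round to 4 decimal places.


L1 component = 0.65 * |3.14| = 2.0410.
L2 component = 0.35 * 3.14^2 / 2 = 1.7254.
Penalty = 1.16 * (2.0410 + 1.7254) = 1.16 * 3.7664 = 4.3691.

4.3691


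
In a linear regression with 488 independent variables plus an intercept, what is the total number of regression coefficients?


Each predictor gets one coefficient, plus one intercept.
Total parameters = 488 + 1 = 489.

489


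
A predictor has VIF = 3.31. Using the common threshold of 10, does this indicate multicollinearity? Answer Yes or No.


The threshold is 10.
VIF = 3.31 is < 10.
Multicollinearity indication: No.

No


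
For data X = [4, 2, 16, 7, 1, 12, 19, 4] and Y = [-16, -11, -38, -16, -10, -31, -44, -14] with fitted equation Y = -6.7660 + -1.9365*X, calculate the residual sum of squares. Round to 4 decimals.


For each point, residual = actual - predicted.
Residuals: [-1.4880, -0.3610, -0.2500, 4.3215, -1.2975, -0.9960, -0.4405, 0.5120].
Sum of squared residuals = 24.2140.

24.2140


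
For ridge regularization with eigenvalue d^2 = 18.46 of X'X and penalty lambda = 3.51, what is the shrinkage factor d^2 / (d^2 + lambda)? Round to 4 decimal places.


Denominator = d^2 + lambda = 18.46 + 3.51 = 21.9700.
Shrinkage = 18.46 / 21.9700 = 0.8402.

0.8402


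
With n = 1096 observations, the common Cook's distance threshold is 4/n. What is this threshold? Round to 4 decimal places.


Using the rule of thumb:
Threshold = 4 / 1096 = 0.0036.

0.0036


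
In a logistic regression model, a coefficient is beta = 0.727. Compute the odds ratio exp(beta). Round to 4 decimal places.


Odds ratio = exp(beta) = exp(0.727).
= 2.0689.

2.0689


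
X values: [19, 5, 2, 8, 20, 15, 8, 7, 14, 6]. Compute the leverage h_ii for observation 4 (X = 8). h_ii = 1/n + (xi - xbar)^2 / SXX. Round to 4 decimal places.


n = 10, xbar = 10.4000.
SXX = sum((xi - xbar)^2) = 342.4000.
h = 1/10 + (8 - 10.4000)^2 / 342.4000 = 0.1168.

0.1168


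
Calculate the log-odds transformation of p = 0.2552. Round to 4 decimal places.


The odds are p/(1-p) = 0.2552 / 0.7448 = 0.3426.
logit(p) = ln(0.3426) = -1.0711.

-1.0711


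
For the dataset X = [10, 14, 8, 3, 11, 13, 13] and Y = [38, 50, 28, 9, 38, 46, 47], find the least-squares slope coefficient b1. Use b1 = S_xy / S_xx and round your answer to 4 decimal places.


The sample means are xbar = 10.2857 and ybar = 36.5714.
Compute S_xx = 87.4286 and S_xy = 324.8571.
Slope b1 = S_xy / S_xx = 324.8571 / 87.4286 = 3.7157.

3.7157


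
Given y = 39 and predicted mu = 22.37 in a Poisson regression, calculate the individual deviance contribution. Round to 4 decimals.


Compute y*ln(y/mu) = 39*ln(39/22.37) = 39*0.555841 = 21.677799.
y - mu = 16.63.
D = 2*(21.677799 - (16.63)) = 10.095598, which rounds to 10.0956.

10.0956


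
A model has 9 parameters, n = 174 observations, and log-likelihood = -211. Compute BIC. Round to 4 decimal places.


Compute k*ln(n) = 9*ln(174) = 9*5.159055 = 46.431495.
Then -2*loglik = 422.
BIC = 46.431495 + 422 = 468.431495, which rounds to 468.4315.

468.4315


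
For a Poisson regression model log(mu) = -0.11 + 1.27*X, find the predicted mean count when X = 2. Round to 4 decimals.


Compute eta = -0.11 + 1.27 * 2 = 2.4300.
Apply inverse link: mu = e^2.4300 = 11.3589.

11.3589


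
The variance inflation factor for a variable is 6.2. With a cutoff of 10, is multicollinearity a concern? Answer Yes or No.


Check: VIF = 6.2 vs threshold = 10.
Since 6.2 < 10, the answer is No.

No


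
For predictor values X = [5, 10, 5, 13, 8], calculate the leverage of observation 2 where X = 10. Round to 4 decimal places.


Mean of X: xbar = 8.2000.
SXX = 46.8000.
For X = 10: h = 1/5 + (10 - 8.2000)^2/46.8000 = 0.2692.

0.2692


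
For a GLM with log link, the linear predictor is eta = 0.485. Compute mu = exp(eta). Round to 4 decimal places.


Apply the inverse link:
mu = e^0.485 = 1.6242.

1.6242


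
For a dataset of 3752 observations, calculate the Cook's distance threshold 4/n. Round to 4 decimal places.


The threshold is 4/n.
4/3752 = 0.0011.

0.0011


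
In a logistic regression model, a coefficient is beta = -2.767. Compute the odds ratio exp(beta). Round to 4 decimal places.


The odds ratio is computed as:
OR = e^(-2.767) = 0.0629.

0.0629


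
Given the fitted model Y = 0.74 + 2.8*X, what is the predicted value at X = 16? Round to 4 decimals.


Plug X = 16 into Y = 0.74 + 2.8*X:
Y = 0.74 + 44.8000 = 45.5400.

45.5400


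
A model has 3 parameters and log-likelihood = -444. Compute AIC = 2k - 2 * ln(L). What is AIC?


AIC = 2k - 2*loglik = 2(3) - 2(-444).
= 6 + 888 = 894.

894


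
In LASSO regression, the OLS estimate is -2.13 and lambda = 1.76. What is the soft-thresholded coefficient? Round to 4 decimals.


Check: |-2.13| = 2.13 vs lambda = 1.76.
Since |beta| > lambda, coefficient = sign(beta)*(|beta| - lambda) = -0.3700.
Soft-thresholded coefficient = -0.3700.

-0.3700


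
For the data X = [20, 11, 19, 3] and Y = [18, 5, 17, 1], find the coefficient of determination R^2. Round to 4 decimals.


The fitted line is Y = -3.6318 + 1.0477*X.
SSres = 11.5709, SStot = 218.7500.
R^2 = 1 - SSres/SStot = 0.9471.

0.9471


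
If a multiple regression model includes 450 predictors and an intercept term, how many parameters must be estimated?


Total coefficients = number of predictors + 1 (for the intercept).
= 450 + 1 = 451.

451


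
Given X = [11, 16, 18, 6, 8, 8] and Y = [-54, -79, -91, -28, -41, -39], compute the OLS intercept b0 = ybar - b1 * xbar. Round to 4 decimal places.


Compute b1 = -5.1070 from the OLS formula.
With xbar = 11.1667 and ybar = -55.3333, the intercept is:
b0 = -55.3333 - -5.1070 * 11.1667 = 1.6947.

1.6947


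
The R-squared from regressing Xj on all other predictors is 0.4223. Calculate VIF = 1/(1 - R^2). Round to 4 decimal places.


Denominator: 1 - 0.4223 = 0.5777.
VIF = 1 / 0.5777 = 1.7310.

1.7310


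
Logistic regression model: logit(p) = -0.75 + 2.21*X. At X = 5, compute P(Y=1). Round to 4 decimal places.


Linear predictor: z = -0.75 + 2.21 * 5 = 10.3000.
P = 1/(1 + exp(-10.3000)) = 1/(1 + 0.0000) = 1.0000.

1.0000


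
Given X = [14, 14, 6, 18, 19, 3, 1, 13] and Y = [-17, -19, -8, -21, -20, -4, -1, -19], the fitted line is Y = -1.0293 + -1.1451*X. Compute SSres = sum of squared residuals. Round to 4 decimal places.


For each point, residual = actual - predicted.
Residuals: [0.0607, -1.9393, -0.1001, 0.6411, 2.7862, 0.4646, 1.1744, -3.0844].
Sum of squared residuals = 23.0571.

23.0571


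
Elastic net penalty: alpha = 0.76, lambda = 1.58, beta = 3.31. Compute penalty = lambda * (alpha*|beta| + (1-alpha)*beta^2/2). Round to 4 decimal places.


L1 component = 0.76 * |3.31| = 2.5156.
L2 component = 0.24 * 3.31^2 / 2 = 1.3147.
Penalty = 1.58 * (2.5156 + 1.3147) = 1.58 * 3.8303 = 6.0519.

6.0519


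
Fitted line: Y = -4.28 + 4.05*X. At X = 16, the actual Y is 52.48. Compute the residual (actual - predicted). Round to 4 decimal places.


Compute yhat = -4.28 + (4.05)(16) = 60.5200.
Residual = actual - predicted = 52.48 - 60.5200 = -8.0400.

-8.0400


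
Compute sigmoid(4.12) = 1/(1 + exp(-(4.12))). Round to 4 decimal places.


exp(-4.1200) = 0.0162.
1 + exp(-z) = 1.0162.
sigmoid = 1/1.0162 = 0.9840.

0.9840


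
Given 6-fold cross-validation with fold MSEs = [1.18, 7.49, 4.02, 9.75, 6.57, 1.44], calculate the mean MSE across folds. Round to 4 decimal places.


Total MSE across folds = 30.4500.
CV-MSE = 30.4500/6 = 5.0750.

5.0750


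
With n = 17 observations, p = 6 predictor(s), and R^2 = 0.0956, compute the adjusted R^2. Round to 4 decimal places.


Adjusted R^2 = 1 - (1 - R^2) * (n-1)/(n-p-1).
(1 - R^2) = 0.9044.
(n-1)/(n-p-1) = 16/10.
(1 - R^2) * (n-1) = 0.9044 * 16 = 14.4704.
Divide by (n-p-1): 14.4704 / 10 = 1.4470.
Adj R^2 = 1 - 1.4470 = -0.4470.

-0.4470


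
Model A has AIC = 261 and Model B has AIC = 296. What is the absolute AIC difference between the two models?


Compute |261 - 296| = 35.
Model A has the smaller AIC.

35


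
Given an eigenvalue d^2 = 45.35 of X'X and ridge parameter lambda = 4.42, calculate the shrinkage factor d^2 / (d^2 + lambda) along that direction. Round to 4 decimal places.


Denominator = d^2 + lambda = 45.35 + 4.42 = 49.7700.
Shrinkage = 45.35 / 49.7700 = 0.9112.

0.9112


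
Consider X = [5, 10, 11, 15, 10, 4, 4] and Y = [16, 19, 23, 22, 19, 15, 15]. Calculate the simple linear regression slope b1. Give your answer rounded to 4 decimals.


First compute the means: xbar = 8.4286, ybar = 18.4286.
Then S_xx = sum((xi - xbar)^2) = 105.7143.
S_xy = sum((xi - xbar)(yi - ybar)) = 75.7143.
b1 = S_xy / S_xx = 75.7143 / 105.7143 = 0.7162.

0.7162


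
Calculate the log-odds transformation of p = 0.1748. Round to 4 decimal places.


1 - p = 0.8252.
p/(1-p) = 0.2118.
logit = ln(0.2118) = -1.5520.

-1.5520


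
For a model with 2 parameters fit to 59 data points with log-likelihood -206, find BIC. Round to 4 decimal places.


Compute k*ln(n) = 2*ln(59) = 2*4.077537 = 8.155074.
Then -2*loglik = 412.
BIC = 8.155074 + 412 = 420.155074, which rounds to 420.1551.

420.1551


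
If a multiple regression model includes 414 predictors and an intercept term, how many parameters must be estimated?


Each predictor gets one coefficient, plus one intercept.
Total parameters = 414 + 1 = 415.

415


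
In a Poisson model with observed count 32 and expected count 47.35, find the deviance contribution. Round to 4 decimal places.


First: ln(32/47.35) = -0.391831.
Then: 32 * -0.391831 = -12.538592.
y - mu = 32 - 47.35 = -15.35.
D = 2(-12.538592 - -15.35) = 5.622816, which rounds to 5.6228.

5.6228


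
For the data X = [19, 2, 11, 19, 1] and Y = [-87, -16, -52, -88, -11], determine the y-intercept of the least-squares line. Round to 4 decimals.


Compute b1 = -4.2266 from the OLS formula.
With xbar = 10.4000 and ybar = -50.8000, the intercept is:
b0 = -50.8000 - -4.2266 * 10.4000 = -6.8438.

-6.8438


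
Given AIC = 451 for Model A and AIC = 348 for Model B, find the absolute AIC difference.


Absolute difference = |451 - 348| = 103.
The model with lower AIC (B) is preferred.

103


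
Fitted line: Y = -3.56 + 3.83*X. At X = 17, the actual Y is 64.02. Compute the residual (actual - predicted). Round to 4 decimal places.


Fitted value at X = 17 is yhat = -3.56 + 3.83*17 = 61.5500.
Residual = 64.02 - 61.5500 = 2.4700.

2.4700


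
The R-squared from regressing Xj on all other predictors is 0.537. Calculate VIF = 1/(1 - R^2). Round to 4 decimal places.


VIF = 1 / (1 - 0.537).
= 1 / 0.463 = 2.1598.

2.1598


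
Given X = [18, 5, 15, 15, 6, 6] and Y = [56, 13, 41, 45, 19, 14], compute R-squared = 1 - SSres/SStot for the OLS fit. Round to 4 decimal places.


The fitted line is Y = -2.7143 + 3.1429*X.
SSres = 29.4286, SStot = 1677.3333.
R^2 = 1 - SSres/SStot = 0.9825.

0.9825


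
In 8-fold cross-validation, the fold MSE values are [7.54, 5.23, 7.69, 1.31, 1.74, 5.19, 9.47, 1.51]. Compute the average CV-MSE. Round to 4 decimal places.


Add all fold MSEs: 39.6800.
Divide by k = 8: 39.6800/8 = 4.9600.

4.9600


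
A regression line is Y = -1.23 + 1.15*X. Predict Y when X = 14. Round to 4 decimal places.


Plug X = 14 into Y = -1.23 + 1.15*X:
Y = -1.23 + 16.1000 = 14.8700.

14.8700


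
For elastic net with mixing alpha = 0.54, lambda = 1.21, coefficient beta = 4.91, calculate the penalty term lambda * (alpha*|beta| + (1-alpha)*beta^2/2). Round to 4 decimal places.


Compute:
L1 = 0.54 * 4.91 = 2.6514.
L2 = 0.46 * 4.91^2 / 2 = 5.5449.
Penalty = 1.21 * (2.6514 + 5.5449) = 9.9175.

9.9175


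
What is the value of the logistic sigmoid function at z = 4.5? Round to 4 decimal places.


exp(-4.5000) = 0.0111.
1 + exp(-z) = 1.0111.
sigmoid = 1/1.0111 = 0.9890.

0.9890


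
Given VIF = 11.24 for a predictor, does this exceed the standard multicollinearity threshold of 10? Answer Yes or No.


The threshold is 10.
VIF = 11.24 is >= 10.
Multicollinearity indication: Yes.

Yes


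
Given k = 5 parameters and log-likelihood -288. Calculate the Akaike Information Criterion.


AIC = 2*5 - 2*(-288).
= 10 + 576 = 586.

586


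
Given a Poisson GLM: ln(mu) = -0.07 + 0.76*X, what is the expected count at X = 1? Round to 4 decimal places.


Compute eta = -0.07 + 0.76 * 1 = 0.6900.
Apply inverse link: mu = e^0.6900 = 1.9937.

1.9937


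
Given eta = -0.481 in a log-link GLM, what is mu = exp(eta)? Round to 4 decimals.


mu = exp(eta) = exp(-0.481).
= 0.6182.

0.6182


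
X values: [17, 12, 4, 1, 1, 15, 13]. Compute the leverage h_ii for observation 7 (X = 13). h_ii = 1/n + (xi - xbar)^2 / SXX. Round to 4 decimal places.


Mean of X: xbar = 9.0000.
SXX = 278.0000.
For X = 13: h = 1/7 + (13 - 9.0000)^2/278.0000 = 0.2004.

0.2004


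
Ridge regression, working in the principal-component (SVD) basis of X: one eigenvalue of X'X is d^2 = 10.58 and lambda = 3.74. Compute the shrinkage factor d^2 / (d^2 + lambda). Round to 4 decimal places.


d^2 + lambda = 10.58 + 3.74 = 14.3200.
Shrinkage factor = 10.58/14.3200 = 0.7388.

0.7388


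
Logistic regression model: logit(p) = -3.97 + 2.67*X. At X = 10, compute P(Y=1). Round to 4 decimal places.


z = -3.97 + 2.67 * 10 = 22.7300.
Sigmoid: P = 1 / (1 + exp(-22.7300)) = 1.0000.

1.0000


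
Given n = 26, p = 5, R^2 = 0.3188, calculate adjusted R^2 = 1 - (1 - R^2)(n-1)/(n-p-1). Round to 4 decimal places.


Adjusted R^2 = 1 - (1 - R^2) * (n-1)/(n-p-1).
(1 - R^2) = 0.6812.
(n-1)/(n-p-1) = 25/20.
(1 - R^2) * (n-1) = 0.6812 * 25 = 17.0300.
Divide by (n-p-1): 17.0300 / 20 = 0.8515.
Adj R^2 = 1 - 0.8515 = 0.1485.

0.1485


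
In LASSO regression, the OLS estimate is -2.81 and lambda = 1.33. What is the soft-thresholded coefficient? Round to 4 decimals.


Check: |-2.81| = 2.81 vs lambda = 1.33.
Since |beta| > lambda, coefficient = sign(beta)*(|beta| - lambda) = -1.4800.
Soft-thresholded coefficient = -1.4800.

-1.4800


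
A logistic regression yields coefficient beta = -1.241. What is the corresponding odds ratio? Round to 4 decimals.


The odds ratio is computed as:
OR = e^(-1.241) = 0.2891.

0.2891


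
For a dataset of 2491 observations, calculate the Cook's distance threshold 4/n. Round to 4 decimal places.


The threshold is 4/n.
4/2491 = 0.0016.

0.0016


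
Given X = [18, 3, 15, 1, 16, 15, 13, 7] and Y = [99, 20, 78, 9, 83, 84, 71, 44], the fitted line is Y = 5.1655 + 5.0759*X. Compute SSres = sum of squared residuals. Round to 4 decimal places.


Predicted values from Y = 5.1655 + 5.0759*X.
Residuals: [2.4683, -0.3932, -3.3040, -1.2414, -3.3799, 2.6960, -0.1522, 3.3032].
SSres = 48.3310.

48.3310


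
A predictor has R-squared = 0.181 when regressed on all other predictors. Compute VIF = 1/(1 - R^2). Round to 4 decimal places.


Using VIF = 1/(1 - R^2_j):
1 - 0.181 = 0.819.
VIF = 1.2210.

1.2210


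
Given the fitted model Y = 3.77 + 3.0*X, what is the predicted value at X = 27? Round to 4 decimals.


Predicted value:
Y = 3.77 + (3.0)(27) = 3.77 + 81.0000 = 84.7700.

84.7700


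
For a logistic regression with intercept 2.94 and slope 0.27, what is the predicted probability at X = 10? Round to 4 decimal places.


Compute z = 2.94 + (0.27)(10) = 5.6400.
exp(-z) = 0.0036.
P = 1/(1 + 0.0036) = 0.9965.

0.9965


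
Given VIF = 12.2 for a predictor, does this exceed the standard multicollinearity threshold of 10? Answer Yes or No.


Compare VIF = 12.2 to the threshold of 10.
12.2 >= 10, so the answer is Yes.

Yes


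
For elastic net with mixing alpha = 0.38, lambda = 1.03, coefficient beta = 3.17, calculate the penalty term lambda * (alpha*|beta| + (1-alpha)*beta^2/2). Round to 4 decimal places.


Compute:
L1 = 0.38 * 3.17 = 1.2046.
L2 = 0.62 * 3.17^2 / 2 = 3.1152.
Penalty = 1.03 * (1.2046 + 3.1152) = 4.4494.

4.4494


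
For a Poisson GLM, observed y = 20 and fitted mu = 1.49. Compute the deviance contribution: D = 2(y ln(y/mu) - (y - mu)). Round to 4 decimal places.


y/mu = 20/1.49 = 13.422819 (approx.), and ln(20/1.49) = 2.596956.
y * ln(y/mu) = 20 * 2.596956 = 51.939120.
y - mu = 18.51.
D = 2 * (51.939120 - 18.51) = 66.858240, which rounds to 66.8582.

66.8582


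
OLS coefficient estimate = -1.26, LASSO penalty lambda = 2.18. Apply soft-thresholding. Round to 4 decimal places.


Absolute value: |-1.26| = 1.26.
Compare to lambda = 2.18.
Since |beta| <= lambda, the coefficient is set to 0.

0.0000


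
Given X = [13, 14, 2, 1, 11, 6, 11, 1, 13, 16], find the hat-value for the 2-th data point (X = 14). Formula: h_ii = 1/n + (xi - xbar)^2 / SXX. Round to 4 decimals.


Mean of X: xbar = 8.8000.
SXX = 299.6000.
For X = 14: h = 1/10 + (14 - 8.8000)^2/299.6000 = 0.1903.

0.1903


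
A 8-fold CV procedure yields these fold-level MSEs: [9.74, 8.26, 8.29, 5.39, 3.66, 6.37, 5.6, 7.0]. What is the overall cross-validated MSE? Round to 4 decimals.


Total MSE across folds = 54.3100.
CV-MSE = 54.3100/8 = 6.7888.

6.7888


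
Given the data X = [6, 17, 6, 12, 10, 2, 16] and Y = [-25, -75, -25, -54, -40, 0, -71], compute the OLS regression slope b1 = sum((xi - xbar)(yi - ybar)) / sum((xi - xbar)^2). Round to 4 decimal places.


The sample means are xbar = 9.8571 and ybar = -41.4286.
Compute S_xx = 184.8571 and S_xy = -900.4286.
Slope b1 = S_xy / S_xx = -900.4286 / 184.8571 = -4.8709.

-4.8709


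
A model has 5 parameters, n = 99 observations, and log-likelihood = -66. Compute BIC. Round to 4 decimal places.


Compute k*ln(n) = 5*ln(99) = 5*4.595120 = 22.975600.
Then -2*loglik = 132.
BIC = 22.975600 + 132 = 154.975600, which rounds to 154.9756.

154.9756


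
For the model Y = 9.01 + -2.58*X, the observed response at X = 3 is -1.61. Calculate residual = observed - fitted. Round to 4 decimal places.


Compute yhat = 9.01 + (-2.58)(3) = 1.2700.
Residual = actual - predicted = -1.61 - 1.2700 = -2.8800.

-2.8800


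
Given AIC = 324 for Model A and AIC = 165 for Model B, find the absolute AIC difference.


Compute |324 - 165| = 159.
Model B has the smaller AIC.

159


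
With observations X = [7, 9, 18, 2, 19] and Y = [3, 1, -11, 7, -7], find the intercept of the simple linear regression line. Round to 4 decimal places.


The slope is b1 = -0.9813.
Sample means are xbar = 11.0000 and ybar = -1.4000.
Intercept: b0 = -1.4000 - (-0.9813)(11.0000) = 9.3944.

9.3944


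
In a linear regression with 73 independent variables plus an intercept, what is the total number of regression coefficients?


Each predictor gets one coefficient, plus one intercept.
Total parameters = 73 + 1 = 74.

74


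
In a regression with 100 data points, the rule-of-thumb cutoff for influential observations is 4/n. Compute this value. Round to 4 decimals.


Using the rule of thumb:
Threshold = 4 / 100 = 0.0400.

0.0400


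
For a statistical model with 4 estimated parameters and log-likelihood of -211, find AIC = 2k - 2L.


AIC = 2k - 2*loglik = 2(4) - 2(-211).
= 8 + 422 = 430.

430


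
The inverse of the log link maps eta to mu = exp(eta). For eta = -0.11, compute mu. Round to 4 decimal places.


The inverse log link gives:
mu = exp(-0.11) = 0.8958.

0.8958


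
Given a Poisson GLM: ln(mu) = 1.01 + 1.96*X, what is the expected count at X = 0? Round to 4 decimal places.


Compute eta = 1.01 + 1.96 * 0 = 1.0100.
Apply inverse link: mu = e^1.0100 = 2.7456.

2.7456
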